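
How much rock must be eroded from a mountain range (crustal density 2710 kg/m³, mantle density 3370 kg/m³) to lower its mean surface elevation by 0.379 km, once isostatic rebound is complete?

1.94 km

Net drop Δ = e − u = e − e ρ_c/ρ_m = e (ρ_m − ρ_c)/ρ_m.
e = Δ ρ_m/(ρ_m − ρ_c) = 0.379 km × 3370/660 = 1.94 km.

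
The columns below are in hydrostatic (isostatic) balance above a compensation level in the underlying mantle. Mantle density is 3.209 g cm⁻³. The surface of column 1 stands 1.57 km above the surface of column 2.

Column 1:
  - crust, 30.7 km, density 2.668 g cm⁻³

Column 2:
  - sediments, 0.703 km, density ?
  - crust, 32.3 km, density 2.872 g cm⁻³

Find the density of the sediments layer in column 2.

Take the compensation level at the base of the deeper column (depth z_c below the surface of column 1) and equate Σ ρ_i t_i down to z_c; mantle fills any gap and the z_c terms cancel.
Column 1: 30.7×2.668 + (z_c − 30.7)×3.209
Column 2: 1.57×0 + 0.703×ρ + 32.3×2.872 + (z_c − 1.57 − 33.003)×3.209
The z_c×3.209 term appears on both sides and cancels. Collect the known terms of each column as K = Σ(ρt)_known − 3.209 × (depth of known layers): K_1 = 81.9076 − 3.209×30.7 = −16.6087; K_2 = 92.7656 − 3.209×(1.57 + 33.003) = −18.179157.
Balance: K_1 = K_2 + 0.703×ρ, so ρ = (K_1 − K_2)/0.703 = 1.57046/0.703 = 2.23 g cm⁻³.

2.23 g cm⁻³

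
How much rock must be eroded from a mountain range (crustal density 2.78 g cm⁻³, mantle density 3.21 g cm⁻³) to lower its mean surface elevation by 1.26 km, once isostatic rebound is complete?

Net drop Δ = e − u = e − e ρ_c/ρ_m = e (ρ_m − ρ_c)/ρ_m.
e = Δ ρ_m/(ρ_m − ρ_c) = 1.26 km × 3.21/0.43 = 9.41 km.

9.41 km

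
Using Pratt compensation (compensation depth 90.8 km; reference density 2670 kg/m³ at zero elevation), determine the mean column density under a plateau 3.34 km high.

Pratt balance: ρ_ref D = ρ (D + h).
ρ = ρ_ref D/(D + h) = 2670 × 90.8 km/(90.8 km + 3.34 km) = 2580 kg/m³.

2580 kg/m³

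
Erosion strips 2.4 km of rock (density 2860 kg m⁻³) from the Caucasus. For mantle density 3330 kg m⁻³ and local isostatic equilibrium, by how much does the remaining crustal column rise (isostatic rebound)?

Unloading: uplift u = e ρ_c/ρ_m = 2.4 km × 2860/3330 = 2.06 km.

2.06 km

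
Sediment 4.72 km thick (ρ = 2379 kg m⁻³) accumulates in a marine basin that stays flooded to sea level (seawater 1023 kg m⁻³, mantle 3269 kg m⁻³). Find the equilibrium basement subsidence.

Submarine loading: the sediment displaces seawater, and the subsidence is in turn flooded, so s (ρ_m − ρ_w) = t (ρ_sed − ρ_w).
s = 4.72 km × (2379 − 1023) / (3269 − 1023) = 2.85 km.

2.85 km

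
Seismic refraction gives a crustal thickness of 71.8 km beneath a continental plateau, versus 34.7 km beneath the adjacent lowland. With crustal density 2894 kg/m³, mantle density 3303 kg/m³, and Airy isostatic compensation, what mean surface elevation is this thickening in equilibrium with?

4.59 km

Excess crust Δ = 71.8 km − 34.7 km = 37.1 km, split between elevation h and root r with h + r = Δ.
Airy balance ρ_c h = (ρ_m − ρ_c) r gives r = h ρ_c/(ρ_m − ρ_c), so h (1 + ρ_c/(ρ_m − ρ_c)) = Δ, i.e. h = Δ (ρ_m − ρ_c)/ρ_m.
h = 37.1 km × 409/3303 = 4.59 km.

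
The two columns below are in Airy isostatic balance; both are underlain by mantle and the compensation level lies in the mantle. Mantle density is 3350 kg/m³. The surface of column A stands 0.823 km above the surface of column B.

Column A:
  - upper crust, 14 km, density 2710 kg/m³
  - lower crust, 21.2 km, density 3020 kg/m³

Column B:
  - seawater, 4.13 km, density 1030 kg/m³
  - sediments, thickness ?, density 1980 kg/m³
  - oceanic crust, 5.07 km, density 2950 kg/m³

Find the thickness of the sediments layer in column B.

1.16 km

Take the compensation level at the base of the deeper column (depth z_c below the surface of column A) and equate Σ ρ_i t_i down to z_c; mantle fills any gap and the z_c terms cancel.
Column A: 14×2710 + 21.2×3020 + (z_c − 35.2)×3350
Column B: 0.823×0 + 4.13×1030 + x×1980 + 5.07×2950 + (z_c − 0.823 − 9.2 − x)×3350
The z_c×3350 term appears on both sides and cancels. Collect the known terms of each column as K = Σ(ρt)_known − 3350 × (depth of known layers): K_A = 101964 − 3350×35.2 = −15956; K_B = 19210.4 − 3350×(0.823 + 9.2) = −14366.65.
Balance: K_A = K_B − x×(3350 − 1980), so x = (K_B − K_A)/(3350 − 1980) = 1589.35/1370 = 1.16 km.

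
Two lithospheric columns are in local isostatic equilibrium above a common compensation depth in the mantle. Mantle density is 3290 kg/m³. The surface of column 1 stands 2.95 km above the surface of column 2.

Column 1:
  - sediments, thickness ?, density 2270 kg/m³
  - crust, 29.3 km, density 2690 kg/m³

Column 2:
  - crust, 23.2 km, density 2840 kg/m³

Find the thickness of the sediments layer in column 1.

Take the compensation level at the base of the deeper column (depth z_c below the surface of column 1) and equate Σ ρ_i t_i down to z_c; mantle fills any gap and the z_c terms cancel.
Column 1: x×2270 + 29.3×2690 + (z_c − 29.3 − x)×3290
Column 2: 2.95×0 + 23.2×2840 + (z_c − 2.95 − 23.2)×3290
The z_c×3290 term appears on both sides and cancels. Collect the known terms of each column as K = Σ(ρt)_known − 3290 × (depth of known layers): K_1 = 78817 − 3290×29.3 = −17580; K_2 = 65888 − 3290×(2.95 + 23.2) = −20145.5.
Balance: K_1 − x×(3290 − 2270) = K_2, so x = (K_1 − K_2)/(3290 − 2270) = 2565.5/1020 = 2.52 km.

2.52 km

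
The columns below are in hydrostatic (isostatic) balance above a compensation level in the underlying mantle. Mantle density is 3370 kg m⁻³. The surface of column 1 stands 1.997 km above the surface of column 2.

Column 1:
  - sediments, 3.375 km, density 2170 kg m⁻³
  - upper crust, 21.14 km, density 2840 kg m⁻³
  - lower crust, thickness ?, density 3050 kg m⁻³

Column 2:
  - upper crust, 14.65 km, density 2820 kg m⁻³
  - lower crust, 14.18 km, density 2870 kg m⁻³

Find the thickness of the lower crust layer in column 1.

Take the compensation level at the base of the deeper column (depth z_c below the surface of column 1) and equate Σ ρ_i t_i down to z_c; mantle fills any gap and the z_c terms cancel.
Column 1: 3.375×2170 + 21.14×2840 + x×3050 + (z_c − 24.515 − x)×3370
Column 2: 1.997×0 + 14.65×2820 + 14.18×2870 + (z_c − 1.997 − 28.83)×3370
The z_c×3370 term appears on both sides and cancels. Collect the known terms of each column as K = Σ(ρt)_known − 3370 × (depth of known layers): K_1 = 67361.35 − 3370×24.515 = −15254.2; K_2 = 82009.6 − 3370×(1.997 + 28.83) = −21877.39.
Balance: K_1 − x×(3370 − 3050) = K_2, so x = (K_1 − K_2)/(3370 − 3050) = 6623.19/320 = 20.7 km.

20.7 km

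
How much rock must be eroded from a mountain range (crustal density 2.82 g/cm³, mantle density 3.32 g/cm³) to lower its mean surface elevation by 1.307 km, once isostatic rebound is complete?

Net drop Δ = e − u = e − e ρ_c/ρ_m = e (ρ_m − ρ_c)/ρ_m.
e = Δ ρ_m/(ρ_m − ρ_c) = 1.307 km × 3.32/0.5 = 8.68 km.

8.68 km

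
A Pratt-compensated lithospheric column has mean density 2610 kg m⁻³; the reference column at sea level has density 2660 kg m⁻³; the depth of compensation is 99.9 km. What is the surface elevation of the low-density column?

ρ_ref D = ρ (D + h) → h = D (ρ_ref − ρ)/ρ.
h = 99.9 km × (2660 − 2610)/2610 = 1.91 km.

1.91 km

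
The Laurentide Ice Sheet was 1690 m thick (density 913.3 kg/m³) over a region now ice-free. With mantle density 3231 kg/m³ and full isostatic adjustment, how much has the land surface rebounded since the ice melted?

478 m

Removing the load lets mantle flow back in; uplift u satisfies ρ_ice t = ρ_m u.
u = t ρ_ice/ρ_m = 1690 m × 913.3/3231 = 478 m.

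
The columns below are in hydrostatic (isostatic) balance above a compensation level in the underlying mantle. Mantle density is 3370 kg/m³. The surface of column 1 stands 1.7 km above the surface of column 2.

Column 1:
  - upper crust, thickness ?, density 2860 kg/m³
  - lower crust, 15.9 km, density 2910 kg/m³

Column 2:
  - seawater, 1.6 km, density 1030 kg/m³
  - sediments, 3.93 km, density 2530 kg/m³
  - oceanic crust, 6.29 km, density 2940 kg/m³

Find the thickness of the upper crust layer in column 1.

16 km

Take the compensation level at the base of the deeper column (depth z_c below the surface of column 1) and equate Σ ρ_i t_i down to z_c; mantle fills any gap and the z_c terms cancel.
Column 1: x×2860 + 15.9×2910 + (z_c − 15.9 − x)×3370
Column 2: 1.7×0 + 1.6×1030 + 3.93×2530 + 6.29×2940 + (z_c − 1.7 − 11.82)×3370
The z_c×3370 term appears on both sides and cancels. Collect the known terms of each column as K = Σ(ρt)_known − 3370 × (depth of known layers): K_1 = 46269 − 3370×15.9 = −7314; K_2 = 30083.5 − 3370×(1.7 + 11.82) = −15478.9.
Balance: K_1 − x×(3370 − 2860) = K_2, so x = (K_1 − K_2)/(3370 − 2860) = 8164.9/510 = 16 km.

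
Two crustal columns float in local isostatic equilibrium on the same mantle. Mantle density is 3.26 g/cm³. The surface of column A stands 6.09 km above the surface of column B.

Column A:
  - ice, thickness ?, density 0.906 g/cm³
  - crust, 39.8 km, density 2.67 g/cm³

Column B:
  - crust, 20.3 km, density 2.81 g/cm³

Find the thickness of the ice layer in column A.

2.34 km

Take the compensation level at the base of the deeper column (depth z_c below the surface of column A) and equate Σ ρ_i t_i down to z_c; mantle fills any gap and the z_c terms cancel.
Column A: x×0.906 + 39.8×2.67 + (z_c − 39.8 − x)×3.26
Column B: 6.09×0 + 20.3×2.81 + (z_c − 6.09 − 20.3)×3.26
The z_c×3.26 term appears on both sides and cancels. Collect the known terms of each column as K = Σ(ρt)_known − 3.26 × (depth of known layers): K_A = 106.266 − 3.26×39.8 = −23.482; K_B = 57.043 − 3.26×(6.09 + 20.3) = −28.9884.
Balance: K_A − x×(3.26 − 0.906) = K_B, so x = (K_A − K_B)/(3.26 − 0.906) = 5.5064/2.354 = 2.34 km.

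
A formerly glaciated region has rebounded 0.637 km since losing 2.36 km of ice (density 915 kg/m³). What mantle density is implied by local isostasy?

3390 kg/m³

ρ_m = ρ_ice t / u = 915 × 2.36 km/0.637 km = 3390 kg/m³.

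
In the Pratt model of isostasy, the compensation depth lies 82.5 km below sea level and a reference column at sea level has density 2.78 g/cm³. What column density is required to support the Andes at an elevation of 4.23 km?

2.64 g/cm³

Pratt balance: ρ_ref D = ρ (D + h).
ρ = ρ_ref D/(D + h) = 2.78 × 82.5 km/(82.5 km + 4.23 km) = 2.64 g/cm³.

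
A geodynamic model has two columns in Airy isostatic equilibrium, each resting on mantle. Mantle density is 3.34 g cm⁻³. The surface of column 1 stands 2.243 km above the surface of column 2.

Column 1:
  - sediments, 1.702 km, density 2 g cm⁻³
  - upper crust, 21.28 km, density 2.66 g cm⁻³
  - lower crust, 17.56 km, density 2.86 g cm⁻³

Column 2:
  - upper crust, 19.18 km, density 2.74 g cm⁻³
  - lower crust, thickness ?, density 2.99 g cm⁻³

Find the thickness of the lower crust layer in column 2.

17.7 km

Take the compensation level at the base of the deeper column (depth z_c below the surface of column 1) and equate Σ ρ_i t_i down to z_c; mantle fills any gap and the z_c terms cancel.
Column 1: 1.702×2 + 21.28×2.66 + 17.56×2.86 + (z_c − 40.542)×3.34
Column 2: 2.243×0 + 19.18×2.74 + x×2.99 + (z_c − 2.243 − 19.18 − x)×3.34
The z_c×3.34 term appears on both sides and cancels. Collect the known terms of each column as K = Σ(ρt)_known − 3.34 × (depth of known layers): K_1 = 110.2304 − 3.34×40.542 = −25.17988; K_2 = 52.5532 − 3.34×(2.243 + 19.18) = −18.99962.
Balance: K_1 = K_2 − x×(3.34 − 2.99), so x = (K_2 − K_1)/(3.34 − 2.99) = 6.18026/0.35 = 17.7 km.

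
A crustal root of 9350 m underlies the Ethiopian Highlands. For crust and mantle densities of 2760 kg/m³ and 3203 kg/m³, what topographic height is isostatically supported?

Balancing pressure at the compensation depth: ρ_c h = (ρ_m − ρ_c) r.
h = r (ρ_m − ρ_c) / ρ_c = 9350 m × (3203 − 2760) / 2760 = 1500 m.

1500 m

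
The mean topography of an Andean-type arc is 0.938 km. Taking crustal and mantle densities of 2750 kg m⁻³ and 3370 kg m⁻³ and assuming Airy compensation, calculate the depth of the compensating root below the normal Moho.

4.16 km

Equating mass per unit area of the two columns: the weight of the topography is balanced by the buoyancy of the root, ρ_c h = (ρ_m − ρ_c) r.
r = h · ρ_c / (ρ_m − ρ_c) = 0.938 km × 2750 / (3370 − 2750) = 4.16 km.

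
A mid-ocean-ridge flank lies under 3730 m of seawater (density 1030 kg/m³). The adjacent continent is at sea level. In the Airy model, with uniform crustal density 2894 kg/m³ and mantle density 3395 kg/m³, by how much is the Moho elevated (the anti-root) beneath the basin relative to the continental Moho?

13900 m

In Airy isostatic equilibrium: replacing crust with seawater at the top is compensated by replacing crust with mantle at the base: d (ρ_c − ρ_w) = a (ρ_m − ρ_c).
a = d (ρ_c − ρ_w)/(ρ_m − ρ_c) = 3730 m × 1864/501 = 13900 m.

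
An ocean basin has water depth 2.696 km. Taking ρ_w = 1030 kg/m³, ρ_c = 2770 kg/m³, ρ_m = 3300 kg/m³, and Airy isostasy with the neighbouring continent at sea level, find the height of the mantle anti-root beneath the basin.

By Archimedes' principle applied to the lithosphere: replacing crust with seawater at the top is compensated by replacing crust with mantle at the base: d (ρ_c − ρ_w) = a (ρ_m − ρ_c).
a = d (ρ_c − ρ_w)/(ρ_m − ρ_c) = 2.696 km × 1740/530 = 8.85 km.

8.85 km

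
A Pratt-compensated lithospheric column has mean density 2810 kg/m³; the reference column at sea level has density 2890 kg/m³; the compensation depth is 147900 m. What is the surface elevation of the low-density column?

ρ_ref D = ρ (D + h) → h = D (ρ_ref − ρ)/ρ.
h = 147900 m × (2890 − 2810)/2810 = 4210 m.

4210 m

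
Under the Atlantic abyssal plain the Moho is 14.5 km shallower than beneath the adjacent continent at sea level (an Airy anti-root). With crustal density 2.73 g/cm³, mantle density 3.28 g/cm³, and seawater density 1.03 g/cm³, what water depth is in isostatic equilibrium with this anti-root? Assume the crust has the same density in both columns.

4.69 km

Replacing a thickness d of crust by seawater at the top must be balanced by replacing crust with mantle at the base: d (ρ_c − ρ_w) = a (ρ_m − ρ_c).
d = a (ρ_m − ρ_c)/(ρ_c − ρ_w) = 14.5 km × 0.55/1.7 = 4.69 km.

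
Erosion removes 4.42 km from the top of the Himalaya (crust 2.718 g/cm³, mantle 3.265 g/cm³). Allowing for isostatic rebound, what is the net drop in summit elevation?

0.741 km

Rebound u = e ρ_c/ρ_m = 4.42 km × 2.718/3.265 = 3.679 km.
Net surface drop = e − u = 4.42 km − 3.679 km = e (ρ_m − ρ_c)/ρ_m = 0.741 km.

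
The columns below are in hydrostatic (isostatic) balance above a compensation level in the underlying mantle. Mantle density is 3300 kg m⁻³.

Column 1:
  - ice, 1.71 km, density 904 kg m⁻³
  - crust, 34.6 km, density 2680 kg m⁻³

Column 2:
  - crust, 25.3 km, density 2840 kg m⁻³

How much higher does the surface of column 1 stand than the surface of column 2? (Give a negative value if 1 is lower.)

For any compensation level in the mantle, the mantle terms cancel and isostasy reduces to e = (Σt_1 − Σt_2) − (Σ(ρt)_1 − Σ(ρt)_2) / ρ_m.
Σt_1 = 36.31 km; Σt_2 = 25.3 km; Σ(ρt)_1 = 94273.84; Σ(ρt)_2 = 71852 (in km·kg m⁻³).
e = (36.31 − 25.3) − (94273.84 − 71852) / 3300 = 4.22 km.

4.22 km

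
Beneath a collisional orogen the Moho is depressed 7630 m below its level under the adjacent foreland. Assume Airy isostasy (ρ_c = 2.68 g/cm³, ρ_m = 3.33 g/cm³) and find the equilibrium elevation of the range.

Equating mass per unit area of the two columns: ρ_c h = (ρ_m − ρ_c) r.
h = r (ρ_m − ρ_c) / ρ_c = 7630 m × (3.33 − 2.68) / 2.68 = 1850 m.

1850 m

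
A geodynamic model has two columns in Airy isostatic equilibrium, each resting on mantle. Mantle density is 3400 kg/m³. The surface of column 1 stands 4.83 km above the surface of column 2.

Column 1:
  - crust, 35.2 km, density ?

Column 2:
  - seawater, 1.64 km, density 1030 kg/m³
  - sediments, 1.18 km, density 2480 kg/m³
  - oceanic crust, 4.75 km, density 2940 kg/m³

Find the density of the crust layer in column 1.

2730 kg/m³

Take the compensation level at the base of the deeper column (depth z_c below the surface of column 1) and equate Σ ρ_i t_i down to z_c; mantle fills any gap and the z_c terms cancel.
Column 1: 35.2×ρ + (z_c − 35.2)×3400
Column 2: 4.83×0 + 1.64×1030 + 1.18×2480 + 4.75×2940 + (z_c − 4.83 − 7.57)×3400
The z_c×3400 term appears on both sides and cancels. Collect the known terms of each column as K = Σ(ρt)_known − 3400 × (depth of known layers): K_1 = 0 − 3400×35.2 = −119680; K_2 = 18580.6 − 3400×(4.83 + 7.57) = −23579.4.
Balance: K_1 + 35.2×ρ = K_2, so ρ = (K_2 − K_1)/35.2 = 96100.6/35.2 = 2730 kg/m³.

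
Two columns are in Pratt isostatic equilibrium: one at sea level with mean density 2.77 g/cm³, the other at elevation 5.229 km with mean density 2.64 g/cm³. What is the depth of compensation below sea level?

106 km

ρ_ref D = ρ (D + h) → D (ρ_ref − ρ) = ρ h.
D = ρ h/(ρ_ref − ρ) = 2.64 × 5.229 km/(2.77 − 2.64) = 106 km.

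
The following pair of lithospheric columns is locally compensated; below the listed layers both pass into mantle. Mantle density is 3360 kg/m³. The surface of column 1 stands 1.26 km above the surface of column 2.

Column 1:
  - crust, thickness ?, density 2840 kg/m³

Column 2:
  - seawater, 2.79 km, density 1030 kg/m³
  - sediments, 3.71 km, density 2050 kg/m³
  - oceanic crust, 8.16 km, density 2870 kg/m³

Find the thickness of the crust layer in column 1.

Take the compensation level at the base of the deeper column (depth z_c below the surface of column 1) and equate Σ ρ_i t_i down to z_c; mantle fills any gap and the z_c terms cancel.
Column 1: x×2840 + (z_c − 0 − x)×3360
Column 2: 1.26×0 + 2.79×1030 + 3.71×2050 + 8.16×2870 + (z_c − 1.26 − 14.66)×3360
The z_c×3360 term appears on both sides and cancels. Collect the known terms of each column as K = Σ(ρt)_known − 3360 × (depth of known layers): K_1 = 0 − 3360×0 = 0; K_2 = 33898.4 − 3360×(1.26 + 14.66) = −19592.8.
Balance: K_1 − x×(3360 − 2840) = K_2, so x = (K_1 − K_2)/(3360 − 2840) = 19592.8/520 = 37.7 km.

37.7 km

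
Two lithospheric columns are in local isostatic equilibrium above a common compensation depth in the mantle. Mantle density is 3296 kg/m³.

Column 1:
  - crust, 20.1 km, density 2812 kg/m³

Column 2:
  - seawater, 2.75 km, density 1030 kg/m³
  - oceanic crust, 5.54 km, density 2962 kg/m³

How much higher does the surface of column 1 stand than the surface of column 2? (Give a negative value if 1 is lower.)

For any compensation level in the mantle, the mantle terms cancel and isostasy reduces to e = (Σt_1 − Σt_2) − (Σ(ρt)_1 − Σ(ρt)_2) / ρ_m.
Σt_1 = 20.1 km; Σt_2 = 8.29 km; Σ(ρt)_1 = 56521.2; Σ(ρt)_2 = 19241.98 (in km·kg/m³).
e = (20.1 − 8.29) − (56521.2 − 19241.98) / 3296 = 0.5 km.

0.5 km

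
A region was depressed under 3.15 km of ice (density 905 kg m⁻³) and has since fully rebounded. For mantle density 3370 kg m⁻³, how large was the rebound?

Removing the load lets mantle flow back in; uplift u satisfies ρ_ice t = ρ_m u.
u = t ρ_ice/ρ_m = 3.15 km × 905/3370 = 0.846 km.

0.846 km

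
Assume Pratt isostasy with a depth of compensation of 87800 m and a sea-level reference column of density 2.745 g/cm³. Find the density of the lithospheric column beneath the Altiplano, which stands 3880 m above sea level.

2.63 g/cm³

Pratt balance: ρ_ref D = ρ (D + h).
ρ = ρ_ref D/(D + h) = 2.745 × 87800 m/(87800 m + 3880 m) = 2.63 g/cm³.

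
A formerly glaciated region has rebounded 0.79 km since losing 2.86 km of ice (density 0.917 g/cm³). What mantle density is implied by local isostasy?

ρ_m = ρ_ice t / u = 0.917 × 2.86 km/0.79 km = 3.32 g/cm³.

3.32 g/cm³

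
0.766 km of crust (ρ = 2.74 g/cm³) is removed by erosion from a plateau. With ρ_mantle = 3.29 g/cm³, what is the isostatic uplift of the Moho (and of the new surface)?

0.638 km

Unloading: uplift u = e ρ_c/ρ_m = 0.766 km × 2.74/3.29 = 0.638 km.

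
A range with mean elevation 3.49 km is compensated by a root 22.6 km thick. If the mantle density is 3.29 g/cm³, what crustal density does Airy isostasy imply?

ρ_c h = (ρ_m − ρ_c) r → ρ_c (h + r) = ρ_m r → ρ_c = ρ_m r / (h + r).
ρ_c = 3.29 × 22.6 km / (3.49 km + 22.6 km) = 2.85 g/cm³.

2.85 g/cm³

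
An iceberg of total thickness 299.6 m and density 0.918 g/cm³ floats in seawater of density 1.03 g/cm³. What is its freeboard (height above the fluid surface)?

32.6 m

Floating equilibrium: submerged depth d = t ρ_obj/ρ_fluid = 299.6 m × 0.918/1.03 = 267 m.
Freeboard = t − d = 299.6 m − 267 m = 32.6 m.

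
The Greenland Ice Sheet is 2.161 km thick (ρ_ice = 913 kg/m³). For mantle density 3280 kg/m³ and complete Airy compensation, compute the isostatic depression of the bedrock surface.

Isostatic balance requires: the ice load ρ_ice t is balanced by mantle displaced below, ρ_m s.
s = t ρ_ice / ρ_m = 2.161 km × 913/3280 = 0.602 km.

0.602 km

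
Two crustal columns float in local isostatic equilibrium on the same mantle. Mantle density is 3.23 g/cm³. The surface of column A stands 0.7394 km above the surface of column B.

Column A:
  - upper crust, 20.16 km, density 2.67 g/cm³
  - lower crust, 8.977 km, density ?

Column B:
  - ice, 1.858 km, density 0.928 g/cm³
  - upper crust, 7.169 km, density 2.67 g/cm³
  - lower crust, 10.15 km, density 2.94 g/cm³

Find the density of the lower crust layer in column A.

2.97 g/cm³

Take the compensation level at the base of the deeper column (depth z_c below the surface of column A) and equate Σ ρ_i t_i down to z_c; mantle fills any gap and the z_c terms cancel.
Column A: 20.16×2.67 + 8.977×ρ + (z_c − 29.137)×3.23
Column B: 0.7394×0 + 1.858×0.928 + 7.169×2.67 + 10.15×2.94 + (z_c − 0.7394 − 19.177)×3.23
The z_c×3.23 term appears on both sides and cancels. Collect the known terms of each column as K = Σ(ρt)_known − 3.23 × (depth of known layers): K_A = 53.8272 − 3.23×29.137 = −40.28531; K_B = 50.706454 − 3.23×(0.7394 + 19.177) = −13.623518.
Balance: K_A + 8.977×ρ = K_B, so ρ = (K_B − K_A)/8.977 = 26.6618/8.977 = 2.97 g/cm³.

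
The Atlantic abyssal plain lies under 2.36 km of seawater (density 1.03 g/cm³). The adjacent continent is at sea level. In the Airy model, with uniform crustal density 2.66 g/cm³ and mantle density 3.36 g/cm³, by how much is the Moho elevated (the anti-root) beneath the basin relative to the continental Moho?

Isostatic balance requires: replacing crust with seawater at the top is compensated by replacing crust with mantle at the base: d (ρ_c − ρ_w) = a (ρ_m − ρ_c).
a = d (ρ_c − ρ_w)/(ρ_m − ρ_c) = 2.36 km × 1.63/0.7 = 5.5 km.

5.5 km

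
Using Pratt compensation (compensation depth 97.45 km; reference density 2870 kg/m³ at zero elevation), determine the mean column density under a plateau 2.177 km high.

2810 kg/m³

Pratt balance: ρ_ref D = ρ (D + h).
ρ = ρ_ref D/(D + h) = 2870 × 97.45 km/(97.45 km + 2.177 km) = 2810 kg/m³.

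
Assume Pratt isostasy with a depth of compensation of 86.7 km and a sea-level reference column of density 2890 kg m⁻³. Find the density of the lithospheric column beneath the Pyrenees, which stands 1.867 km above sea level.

2830 kg m⁻³

Pratt balance: ρ_ref D = ρ (D + h).
ρ = ρ_ref D/(D + h) = 2890 × 86.7 km/(86.7 km + 1.867 km) = 2830 kg m⁻³.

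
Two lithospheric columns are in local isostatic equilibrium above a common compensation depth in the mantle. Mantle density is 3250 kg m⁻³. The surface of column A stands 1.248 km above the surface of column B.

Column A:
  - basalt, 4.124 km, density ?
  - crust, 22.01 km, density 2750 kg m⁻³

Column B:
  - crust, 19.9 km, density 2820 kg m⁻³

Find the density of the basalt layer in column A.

Take the compensation level at the base of the deeper column (depth z_c below the surface of column A) and equate Σ ρ_i t_i down to z_c; mantle fills any gap and the z_c terms cancel.
Column A: 4.124×ρ + 22.01×2750 + (z_c − 26.134)×3250
Column B: 1.248×0 + 19.9×2820 + (z_c − 1.248 − 19.9)×3250
The z_c×3250 term appears on both sides and cancels. Collect the known terms of each column as K = Σ(ρt)_known − 3250 × (depth of known layers): K_A = 60527.5 − 3250×26.134 = −24408; K_B = 56118 − 3250×(1.248 + 19.9) = −12613.
Balance: K_A + 4.124×ρ = K_B, so ρ = (K_B − K_A)/4.124 = 11795/4.124 = 2860 kg m⁻³.

2860 kg m⁻³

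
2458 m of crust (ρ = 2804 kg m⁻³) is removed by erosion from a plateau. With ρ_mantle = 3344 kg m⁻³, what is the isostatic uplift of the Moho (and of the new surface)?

2060 m

Unloading: uplift u = e ρ_c/ρ_m = 2458 m × 2804/3344 = 2060 m.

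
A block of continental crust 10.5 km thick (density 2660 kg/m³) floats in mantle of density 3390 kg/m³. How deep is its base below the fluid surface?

8.24 km

Draft d = t ρ_obj/ρ_fluid = 10.5 km × 2660/3390 = 8.24 km.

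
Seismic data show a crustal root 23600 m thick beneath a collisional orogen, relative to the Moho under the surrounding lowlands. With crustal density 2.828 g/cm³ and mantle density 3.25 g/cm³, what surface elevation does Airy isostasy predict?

3520 m

In Airy isostatic equilibrium: ρ_c h = (ρ_m − ρ_c) r.
h = r (ρ_m − ρ_c) / ρ_c = 23600 m × (3.25 − 2.828) / 2.828 = 3520 m.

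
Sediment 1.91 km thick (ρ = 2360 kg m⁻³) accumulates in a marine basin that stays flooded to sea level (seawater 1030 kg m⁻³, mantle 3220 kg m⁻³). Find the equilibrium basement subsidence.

Submarine loading: the sediment displaces seawater, and the subsidence is in turn flooded, so s (ρ_m − ρ_w) = t (ρ_sed − ρ_w).
s = 1.91 km × (2360 − 1030) / (3220 − 1030) = 1.16 km.

1.16 km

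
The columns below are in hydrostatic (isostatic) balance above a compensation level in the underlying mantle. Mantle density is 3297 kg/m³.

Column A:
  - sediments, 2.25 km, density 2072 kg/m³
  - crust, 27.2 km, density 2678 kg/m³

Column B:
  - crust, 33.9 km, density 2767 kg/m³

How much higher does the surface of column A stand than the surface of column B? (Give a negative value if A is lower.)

For any compensation level in the mantle, the mantle terms cancel and isostasy reduces to e = (Σt_A − Σt_B) − (Σ(ρt)_A − Σ(ρt)_B) / ρ_m.
Σt_A = 29.45 km; Σt_B = 33.9 km; Σ(ρt)_A = 77503.6; Σ(ρt)_B = 93801.3 (in km·kg/m³).
e = (29.45 − 33.9) − (77503.6 − 93801.3) / 3297 = 0.493 km.

0.493 km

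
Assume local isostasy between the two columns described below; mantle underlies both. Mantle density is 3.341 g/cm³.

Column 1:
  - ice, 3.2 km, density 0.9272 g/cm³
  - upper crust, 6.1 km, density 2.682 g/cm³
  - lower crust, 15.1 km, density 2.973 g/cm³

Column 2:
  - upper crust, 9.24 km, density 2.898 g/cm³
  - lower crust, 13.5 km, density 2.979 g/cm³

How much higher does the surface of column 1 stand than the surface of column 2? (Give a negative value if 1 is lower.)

For any compensation level in the mantle, the mantle terms cancel and isostasy reduces to e = (Σt_1 − Σt_2) − (Σ(ρt)_1 − Σ(ρt)_2) / ρ_m.
Σt_1 = 24.4 km; Σt_2 = 22.74 km; Σ(ρt)_1 = 64.21954; Σ(ρt)_2 = 66.99402 (in km·g/cm³).
e = (24.4 − 22.74) − (64.21954 − 66.99402) / 3.341 = 2.49 km.

2.49 km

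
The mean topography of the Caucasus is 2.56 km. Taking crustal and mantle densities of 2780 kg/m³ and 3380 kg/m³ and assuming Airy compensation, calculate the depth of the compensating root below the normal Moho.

Equating mass per unit area of the two columns: the weight of the topography is balanced by the buoyancy of the root, ρ_c h = (ρ_m − ρ_c) r.
r = h · ρ_c / (ρ_m − ρ_c) = 2.56 km × 2780 / (3380 − 2780) = 11.9 km.

11.9 km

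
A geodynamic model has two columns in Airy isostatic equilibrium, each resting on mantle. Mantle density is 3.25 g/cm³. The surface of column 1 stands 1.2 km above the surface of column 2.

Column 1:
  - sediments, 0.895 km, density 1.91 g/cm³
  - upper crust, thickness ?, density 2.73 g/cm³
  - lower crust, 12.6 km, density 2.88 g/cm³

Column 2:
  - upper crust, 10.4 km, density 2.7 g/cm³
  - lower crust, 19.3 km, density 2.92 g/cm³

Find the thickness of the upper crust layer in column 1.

19.5 km

Take the compensation level at the base of the deeper column (depth z_c below the surface of column 1) and equate Σ ρ_i t_i down to z_c; mantle fills any gap and the z_c terms cancel.
Column 1: 0.895×1.91 + x×2.73 + 12.6×2.88 + (z_c − 13.495 − x)×3.25
Column 2: 1.2×0 + 10.4×2.7 + 19.3×2.92 + (z_c − 1.2 − 29.7)×3.25
The z_c×3.25 term appears on both sides and cancels. Collect the known terms of each column as K = Σ(ρt)_known − 3.25 × (depth of known layers): K_1 = 37.99745 − 3.25×13.495 = −5.8613; K_2 = 84.436 − 3.25×(1.2 + 29.7) = −15.989.
Balance: K_1 − x×(3.25 − 2.73) = K_2, so x = (K_1 − K_2)/(3.25 − 2.73) = 10.1277/0.52 = 19.5 km.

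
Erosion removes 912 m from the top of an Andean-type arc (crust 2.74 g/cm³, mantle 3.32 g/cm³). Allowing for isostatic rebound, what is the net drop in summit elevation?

159 m

Rebound u = e ρ_c/ρ_m = 912 m × 2.74/3.32 = 752.7 m.
Net surface drop = e − u = 912 m − 752.7 m = e (ρ_m − ρ_c)/ρ_m = 159 m.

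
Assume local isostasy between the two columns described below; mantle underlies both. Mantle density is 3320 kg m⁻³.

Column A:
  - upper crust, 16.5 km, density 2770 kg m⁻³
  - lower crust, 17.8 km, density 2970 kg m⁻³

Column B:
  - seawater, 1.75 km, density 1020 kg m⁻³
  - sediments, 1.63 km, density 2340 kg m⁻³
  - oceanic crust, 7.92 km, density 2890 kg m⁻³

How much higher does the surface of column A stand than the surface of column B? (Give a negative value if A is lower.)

1.89 km

For any compensation level in the mantle, the mantle terms cancel and isostasy reduces to e = (Σt_A − Σt_B) − (Σ(ρt)_A − Σ(ρt)_B) / ρ_m.
Σt_A = 34.3 km; Σt_B = 11.3 km; Σ(ρt)_A = 98571; Σ(ρt)_B = 28488 (in km·kg m⁻³).
e = (34.3 − 11.3) − (98571 − 28488) / 3320 = 1.89 km.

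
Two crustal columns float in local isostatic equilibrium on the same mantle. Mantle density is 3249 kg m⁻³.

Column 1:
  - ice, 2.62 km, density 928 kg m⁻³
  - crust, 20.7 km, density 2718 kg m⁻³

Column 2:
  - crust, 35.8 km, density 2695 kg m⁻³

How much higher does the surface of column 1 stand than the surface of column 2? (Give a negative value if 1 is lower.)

For any compensation level in the mantle, the mantle terms cancel and isostasy reduces to e = (Σt_1 − Σt_2) − (Σ(ρt)_1 − Σ(ρt)_2) / ρ_m.
Σt_1 = 23.32 km; Σt_2 = 35.8 km; Σ(ρt)_1 = 58693.96; Σ(ρt)_2 = 96481 (in km·kg m⁻³).
e = (23.32 − 35.8) − (58693.96 − 96481) / 3249 = −0.85 km.

−0.85 km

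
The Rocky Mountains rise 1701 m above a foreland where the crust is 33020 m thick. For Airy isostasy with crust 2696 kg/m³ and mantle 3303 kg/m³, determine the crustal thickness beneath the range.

42300 m

Root depth r = h ρ_c / (ρ_m − ρ_c) = 1701 m × 2696 / 607 = 7555 m.
Total thickness = T + h + r = 33020 m + 1701 m + 7555 m = 42300 m.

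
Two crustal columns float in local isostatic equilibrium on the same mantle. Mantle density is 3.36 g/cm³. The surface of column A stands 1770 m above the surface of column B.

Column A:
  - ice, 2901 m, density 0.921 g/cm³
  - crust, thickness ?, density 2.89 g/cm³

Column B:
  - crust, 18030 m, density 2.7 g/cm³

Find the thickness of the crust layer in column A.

22900 m

Take the compensation level at the base of the deeper column (depth z_c below the surface of column A) and equate Σ ρ_i t_i down to z_c; mantle fills any gap and the z_c terms cancel.
Column A: 2901×0.921 + x×2.89 + (z_c − 2901 − x)×3.36
Column B: 1770×0 + 18030×2.7 + (z_c − 1770 − 18030)×3.36
The z_c×3.36 term appears on both sides and cancels. Collect the known terms of each column as K = Σ(ρt)_known − 3.36 × (depth of known layers): K_A = 2671.821 − 3.36×2901 = −7075.539; K_B = 48681 − 3.36×(1770 + 18030) = −17847.
Balance: K_A − x×(3.36 − 2.89) = K_B, so x = (K_A − K_B)/(3.36 − 2.89) = 10771.5/0.47 = 22900 m.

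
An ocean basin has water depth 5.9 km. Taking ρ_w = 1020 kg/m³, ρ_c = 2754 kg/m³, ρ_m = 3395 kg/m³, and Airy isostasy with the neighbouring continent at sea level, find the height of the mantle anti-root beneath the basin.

16 km

Equating mass per unit area of the two columns: replacing crust with seawater at the top is compensated by replacing crust with mantle at the base: d (ρ_c − ρ_w) = a (ρ_m − ρ_c).
a = d (ρ_c − ρ_w)/(ρ_m − ρ_c) = 5.9 km × 1734/641 = 16 km.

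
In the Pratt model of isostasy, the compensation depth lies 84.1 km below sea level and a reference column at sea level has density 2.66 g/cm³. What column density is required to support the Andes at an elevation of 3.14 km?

2.56 g/cm³

Pratt balance: ρ_ref D = ρ (D + h).
ρ = ρ_ref D/(D + h) = 2.66 × 84.1 km/(84.1 km + 3.14 km) = 2.56 g/cm³.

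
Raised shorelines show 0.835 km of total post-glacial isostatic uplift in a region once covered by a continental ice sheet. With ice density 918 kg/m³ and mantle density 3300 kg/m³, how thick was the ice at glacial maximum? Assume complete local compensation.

3 km

u = t ρ_ice/ρ_m → t = u ρ_m/ρ_ice = 0.835 km × 3300/918 = 3 km.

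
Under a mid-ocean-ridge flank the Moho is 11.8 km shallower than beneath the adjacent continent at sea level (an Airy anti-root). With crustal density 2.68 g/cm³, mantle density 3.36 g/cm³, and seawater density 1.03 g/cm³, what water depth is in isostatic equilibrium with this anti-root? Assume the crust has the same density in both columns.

Replacing a thickness d of crust by seawater at the top must be balanced by replacing crust with mantle at the base: d (ρ_c − ρ_w) = a (ρ_m − ρ_c).
d = a (ρ_m − ρ_c)/(ρ_c − ρ_w) = 11.8 km × 0.68/1.65 = 4.86 km.

4.86 km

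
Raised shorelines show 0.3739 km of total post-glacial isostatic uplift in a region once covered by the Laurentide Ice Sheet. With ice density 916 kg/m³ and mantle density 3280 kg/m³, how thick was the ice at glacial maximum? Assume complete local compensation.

1.34 km

u = t ρ_ice/ρ_m → t = u ρ_m/ρ_ice = 0.3739 km × 3280/916 = 1.34 km.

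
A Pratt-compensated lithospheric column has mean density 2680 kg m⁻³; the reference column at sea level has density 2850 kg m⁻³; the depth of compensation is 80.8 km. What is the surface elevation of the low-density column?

ρ_ref D = ρ (D + h) → h = D (ρ_ref − ρ)/ρ.
h = 80.8 km × (2850 − 2680)/2680 = 5.13 km.

5.13 km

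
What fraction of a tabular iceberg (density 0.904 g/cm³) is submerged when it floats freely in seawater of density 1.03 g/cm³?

87.8%

Submerged fraction = ρ_obj/ρ_fluid = 0.904/1.03 = 87.8%.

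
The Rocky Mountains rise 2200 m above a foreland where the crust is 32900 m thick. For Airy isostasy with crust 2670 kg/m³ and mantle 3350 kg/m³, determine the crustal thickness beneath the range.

43700 m

Root depth r = h ρ_c / (ρ_m − ρ_c) = 2200 m × 2670 / 680 = 8638 m.
Total thickness = T + h + r = 32900 m + 2200 m + 8638 m = 43700 m.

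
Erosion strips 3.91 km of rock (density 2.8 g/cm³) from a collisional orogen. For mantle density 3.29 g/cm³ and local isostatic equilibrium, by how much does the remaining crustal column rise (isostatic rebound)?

Unloading: uplift u = e ρ_c/ρ_m = 3.91 km × 2.8/3.29 = 3.33 km.

3.33 km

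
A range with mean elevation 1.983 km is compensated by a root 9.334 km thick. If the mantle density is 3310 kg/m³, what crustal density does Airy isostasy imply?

ρ_c h = (ρ_m − ρ_c) r → ρ_c (h + r) = ρ_m r → ρ_c = ρ_m r / (h + r).
ρ_c = 3310 × 9.334 km / (1.983 km + 9.334 km) = 2730 kg/m³.

2730 kg/m³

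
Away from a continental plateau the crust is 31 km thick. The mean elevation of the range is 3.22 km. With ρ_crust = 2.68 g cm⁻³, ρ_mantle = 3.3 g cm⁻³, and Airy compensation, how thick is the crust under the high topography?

48.1 km

Root depth r = h ρ_c / (ρ_m − ρ_c) = 3.22 km × 2.68 / 0.62 = 13.92 km.
Total thickness = T + h + r = 31 km + 3.22 km + 13.92 km = 48.1 km.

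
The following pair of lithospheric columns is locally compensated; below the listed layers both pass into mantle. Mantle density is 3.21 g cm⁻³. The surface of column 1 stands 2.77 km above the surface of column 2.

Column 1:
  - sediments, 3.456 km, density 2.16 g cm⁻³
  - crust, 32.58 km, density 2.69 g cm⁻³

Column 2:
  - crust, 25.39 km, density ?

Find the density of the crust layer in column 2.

2.75 g cm⁻³

Take the compensation level at the base of the deeper column (depth z_c below the surface of column 1) and equate Σ ρ_i t_i down to z_c; mantle fills any gap and the z_c terms cancel.
Column 1: 3.456×2.16 + 32.58×2.69 + (z_c − 36.036)×3.21
Column 2: 2.77×0 + 25.39×ρ + (z_c − 2.77 − 25.39)×3.21
The z_c×3.21 term appears on both sides and cancels. Collect the known terms of each column as K = Σ(ρt)_known − 3.21 × (depth of known layers): K_1 = 95.10516 − 3.21×36.036 = −20.5704; K_2 = 0 − 3.21×(2.77 + 25.39) = −90.3936.
Balance: K_1 = K_2 + 25.39×ρ, so ρ = (K_1 − K_2)/25.39 = 69.8232/25.39 = 2.75 g cm⁻³.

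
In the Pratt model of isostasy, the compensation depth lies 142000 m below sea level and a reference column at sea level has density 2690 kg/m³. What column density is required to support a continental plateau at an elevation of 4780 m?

2600 kg/m³

Pratt balance: ρ_ref D = ρ (D + h).
ρ = ρ_ref D/(D + h) = 2690 × 142000 m/(142000 m + 4780 m) = 2600 kg/m³.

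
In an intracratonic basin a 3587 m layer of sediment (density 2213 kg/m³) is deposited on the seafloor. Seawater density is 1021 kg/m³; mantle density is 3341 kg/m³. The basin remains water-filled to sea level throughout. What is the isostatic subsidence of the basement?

1840 m

Submarine loading: the sediment displaces seawater, and the subsidence is in turn flooded, so s (ρ_m − ρ_w) = t (ρ_sed − ρ_w).
s = 3587 m × (2213 − 1021) / (3341 − 1021) = 1840 m.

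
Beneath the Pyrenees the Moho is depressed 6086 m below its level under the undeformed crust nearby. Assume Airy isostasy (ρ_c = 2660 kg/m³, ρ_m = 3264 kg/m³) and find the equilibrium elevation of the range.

1380 m

Balancing pressure at the compensation depth: ρ_c h = (ρ_m − ρ_c) r.
h = r (ρ_m − ρ_c) / ρ_c = 6086 m × (3264 − 2660) / 2660 = 1380 m.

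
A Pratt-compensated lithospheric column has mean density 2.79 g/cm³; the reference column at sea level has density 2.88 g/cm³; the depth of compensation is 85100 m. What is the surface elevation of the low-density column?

ρ_ref D = ρ (D + h) → h = D (ρ_ref − ρ)/ρ.
h = 85100 m × (2.88 − 2.79)/2.79 = 2750 m.

2750 m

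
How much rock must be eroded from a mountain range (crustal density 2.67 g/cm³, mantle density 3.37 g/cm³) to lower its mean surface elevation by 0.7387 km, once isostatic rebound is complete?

3.56 km

Net drop Δ = e − u = e − e ρ_c/ρ_m = e (ρ_m − ρ_c)/ρ_m.
e = Δ ρ_m/(ρ_m − ρ_c) = 0.7387 km × 3.37/0.7 = 3.56 km.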